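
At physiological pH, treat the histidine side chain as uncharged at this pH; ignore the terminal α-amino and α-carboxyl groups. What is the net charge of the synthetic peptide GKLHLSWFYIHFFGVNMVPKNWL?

+2

The side chains ionized at physiological pH are Lys/Arg (+1) and Asp/Glu (−1); with His treated as neutral, nothing else contributes.
Positive (K, R): K2, K20 → +2.
Negative (D, E): none → −0.
Net charge = (+2) + (−0) = +2.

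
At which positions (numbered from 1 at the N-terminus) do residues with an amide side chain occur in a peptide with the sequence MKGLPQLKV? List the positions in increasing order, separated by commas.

6

The amide-side-chain residues are Asn (N) and Gln (Q).
Matching residues: Q6.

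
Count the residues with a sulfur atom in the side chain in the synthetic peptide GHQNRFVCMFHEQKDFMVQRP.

3

Only Cys (C) and Met (M) have a sulfur atom in the side chain.
Matching residues: C8, M9, M17.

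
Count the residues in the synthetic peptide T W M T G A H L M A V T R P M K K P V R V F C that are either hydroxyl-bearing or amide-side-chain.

Hydroxyl-bearing: S, T, Y. Amide-side-chain: N, Q.
Hydroxyl-bearing residues here: T1, T4, T12 (3).
Amide-side-chain residues here: none (0).
The two groups share no amino acid, so total = 3 + 0 = 3.

3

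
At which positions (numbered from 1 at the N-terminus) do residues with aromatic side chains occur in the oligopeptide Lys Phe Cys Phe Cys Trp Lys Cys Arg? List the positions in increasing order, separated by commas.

The aromatic amino acids are Phe (F, benzyl), Trp (W, indole), and Tyr (Y, phenol).
Matching residues: Phe2, Phe4, Trp6.

2, 4, 6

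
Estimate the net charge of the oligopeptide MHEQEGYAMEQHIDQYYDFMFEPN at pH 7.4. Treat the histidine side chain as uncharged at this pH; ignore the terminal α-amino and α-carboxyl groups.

The side chains ionized at physiological pH are Lys/Arg (+1) and Asp/Glu (−1); with His treated as neutral, nothing else contributes.
Positive (K, R): none → +0.
Negative (D, E): E3, E5, E10, D14, D18, E22 → −6.
Net charge = (+0) + (−6) = −6.

-6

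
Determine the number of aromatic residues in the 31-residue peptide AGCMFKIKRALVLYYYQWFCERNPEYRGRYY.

F, W, and Y each carry an aromatic ring on the side chain.
Matching residues: F5, Y14, Y15, Y16, W18, F19, Y26, Y30, Y31.

9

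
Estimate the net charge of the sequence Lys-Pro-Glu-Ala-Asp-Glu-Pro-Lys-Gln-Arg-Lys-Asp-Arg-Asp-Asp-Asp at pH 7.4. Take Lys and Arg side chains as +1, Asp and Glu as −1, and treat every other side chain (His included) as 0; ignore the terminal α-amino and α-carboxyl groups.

-2

Positive (K, R): Lys1, Lys8, Arg10, Lys11, Arg13 → +5.
Negative (D, E): Glu3, Asp5, Glu6, Asp12, Asp14, Asp15, Asp16 → −7.
Net charge = (+5) + (−7) = −2.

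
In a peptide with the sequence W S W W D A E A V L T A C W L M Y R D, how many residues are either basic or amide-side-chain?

Basic: H, K, R. Amide-side-chain: N, Q.
Basic residues here: R18 (1).
Amide-side-chain residues here: none (0).
The two groups share no amino acid, so total = 1 + 0 = 1.

1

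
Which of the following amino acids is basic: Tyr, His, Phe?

His

The basic amino acids are Lys (K), Arg (R), and His (H).
Of the listed options, only His belongs to this group.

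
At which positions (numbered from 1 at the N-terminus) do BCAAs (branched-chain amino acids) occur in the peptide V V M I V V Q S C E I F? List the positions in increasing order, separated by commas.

1, 2, 4, 5, 6, 11

The BCAAs are Val, Leu, and Ile — aliphatic side chains with a branch point.
Matching residues: V1, V2, I4, V5, V6, I11.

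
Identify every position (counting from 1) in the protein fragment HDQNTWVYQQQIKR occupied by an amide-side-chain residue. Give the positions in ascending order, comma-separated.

3, 4, 9, 10, 11

Matching residues: Q3, N4, Q9, Q10, Q11.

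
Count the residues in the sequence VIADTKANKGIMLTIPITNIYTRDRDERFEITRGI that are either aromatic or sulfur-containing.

3

Aromatic: F, W, Y. Sulfur-containing: C, M.
Aromatic residues here: Y21, F29 (2).
Sulfur-containing residues here: M12 (1).
The two groups share no amino acid, so total = 2 + 1 = 3.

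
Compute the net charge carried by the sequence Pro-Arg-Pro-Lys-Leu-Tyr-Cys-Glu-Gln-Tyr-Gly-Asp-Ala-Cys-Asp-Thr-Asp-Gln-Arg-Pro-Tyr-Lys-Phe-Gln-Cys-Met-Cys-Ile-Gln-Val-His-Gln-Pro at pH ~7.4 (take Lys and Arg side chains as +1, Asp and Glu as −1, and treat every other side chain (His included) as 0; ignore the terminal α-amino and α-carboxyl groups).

Positive (K, R): Arg2, Lys4, Arg19, Lys22 → +4.
Negative (D, E): Glu8, Asp12, Asp15, Asp17 → −4.
Net charge = (+4) + (−4) = 0.

0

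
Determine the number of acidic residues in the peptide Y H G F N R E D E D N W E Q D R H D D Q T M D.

Aspartate (D) and glutamate (E) have carboxylic-acid side chains and are the acidic amino acids.
Matching residues: E7, D8, E9, D10, E13, D15, D18, D19, D23.

9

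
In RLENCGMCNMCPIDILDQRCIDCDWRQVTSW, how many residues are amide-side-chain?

Asparagine (N) and glutamine (Q) have uncharged amide side chains.
Matching residues: N4, N9, Q18, Q27.

4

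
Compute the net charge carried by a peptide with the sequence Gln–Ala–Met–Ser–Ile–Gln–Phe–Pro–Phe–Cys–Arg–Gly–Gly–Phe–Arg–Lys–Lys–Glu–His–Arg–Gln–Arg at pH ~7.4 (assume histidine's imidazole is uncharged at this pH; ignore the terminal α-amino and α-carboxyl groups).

Near pH 7.4, K and R contribute +1 each, D and E contribute −1 each, and every other side chain (His included, as stated) is uncharged.
Positive (K, R): Arg11, Arg15, Lys16, Lys17, Arg20, Arg22 → +6.
Negative (D, E): Glu18 → −1.
Net charge = (+6) + (−1) = +5.

+5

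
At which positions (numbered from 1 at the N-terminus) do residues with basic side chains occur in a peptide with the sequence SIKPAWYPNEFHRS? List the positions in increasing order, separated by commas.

3, 12, 13

Lysine (K), arginine (R), and histidine (H) have basic, nitrogen-containing side chains.
Matching residues: K3, H12, R13.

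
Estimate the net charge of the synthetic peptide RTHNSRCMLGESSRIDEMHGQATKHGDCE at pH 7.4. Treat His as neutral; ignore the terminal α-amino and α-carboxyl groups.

Near pH 7.4, K and R contribute +1 each, D and E contribute −1 each, and every other side chain (His included, as stated) is uncharged.
Positive (K, R): R1, R6, R14, K24 → +4.
Negative (D, E): E11, D16, E17, D27, E29 → −5.
Net charge = (+4) + (−5) = −1.

-1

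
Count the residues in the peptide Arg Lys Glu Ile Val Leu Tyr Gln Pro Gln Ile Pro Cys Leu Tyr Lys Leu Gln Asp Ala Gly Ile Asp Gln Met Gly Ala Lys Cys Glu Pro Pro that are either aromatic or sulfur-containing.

Aromatic: F, W, Y. Sulfur-containing: C, M.
Aromatic residues here: Tyr7, Tyr15 (2).
Sulfur-containing residues here: Cys13, Met25, Cys29 (3).
The two groups share no amino acid, so total = 2 + 3 = 5.

5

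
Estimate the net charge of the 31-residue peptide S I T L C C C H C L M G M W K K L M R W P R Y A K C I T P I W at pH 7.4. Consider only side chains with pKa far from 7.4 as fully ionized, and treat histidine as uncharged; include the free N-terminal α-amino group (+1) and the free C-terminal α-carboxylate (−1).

+5

At pH ~7.4 the Lys and Arg side chains are protonated (+1), the Asp and Glu side chains are deprotonated (−1), and with His taken as neutral all other side chains carry no charge.
Positive (K, R): K15, K16, R19, R22, K25 → +5.
Negative (D, E): none → −0.
The N-terminus (+1) and C-terminus (−1) cancel.
Net charge = (+5) + (−0) = +5.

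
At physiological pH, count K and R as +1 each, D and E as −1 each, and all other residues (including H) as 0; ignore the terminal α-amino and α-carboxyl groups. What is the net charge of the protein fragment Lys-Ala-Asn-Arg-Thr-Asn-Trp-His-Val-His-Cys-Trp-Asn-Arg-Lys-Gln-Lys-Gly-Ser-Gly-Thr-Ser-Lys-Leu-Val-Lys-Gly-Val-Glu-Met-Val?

+6

Positive (K, R): Lys1, Arg4, Arg14, Lys15, Lys17, Lys23, Lys26 → +7.
Negative (D, E): Glu29 → −1.
Net charge = (+7) + (−1) = +6.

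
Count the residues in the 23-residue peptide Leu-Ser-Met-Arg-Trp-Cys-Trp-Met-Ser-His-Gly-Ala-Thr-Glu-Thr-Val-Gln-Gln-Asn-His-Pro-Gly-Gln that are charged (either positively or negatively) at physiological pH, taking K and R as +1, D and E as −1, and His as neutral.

2

Charged side chains at pH ~7.4: K, R (positive); D, E (negative).
Matching residues: Arg4, Glu14.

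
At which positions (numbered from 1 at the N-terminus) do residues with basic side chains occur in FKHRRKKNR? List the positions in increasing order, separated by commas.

2, 3, 4, 5, 6, 7, 9

The basic amino acids are Lys (K), Arg (R), and His (H).
Matching residues: K2, H3, R4, R5, K6, K7, R9.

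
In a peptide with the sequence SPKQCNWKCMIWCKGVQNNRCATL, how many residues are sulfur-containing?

Only Cys (C) and Met (M) have a sulfur atom in the side chain.
Matching residues: C5, C9, M10, C13, C21.

5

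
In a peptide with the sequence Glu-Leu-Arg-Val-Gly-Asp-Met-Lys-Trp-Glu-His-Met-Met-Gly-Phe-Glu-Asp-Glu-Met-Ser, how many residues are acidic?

Only D (aspartate) and E (glutamate) carry a side-chain carboxylic acid.
Matching residues: Glu1, Asp6, Glu10, Glu16, Asp17, Glu18.

6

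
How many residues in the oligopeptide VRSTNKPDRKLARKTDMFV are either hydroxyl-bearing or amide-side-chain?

4

Hydroxyl-bearing: S, T, Y. Amide-side-chain: N, Q.
Hydroxyl-bearing residues here: S3, T4, T15 (3).
Amide-side-chain residues here: N5 (1).
The two groups share no amino acid, so total = 3 + 1 = 4.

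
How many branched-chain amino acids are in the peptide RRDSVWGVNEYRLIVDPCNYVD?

V, L, and I make up the branched-chain aliphatic group.
Matching residues: V5, V8, L13, I14, V15, V21.

6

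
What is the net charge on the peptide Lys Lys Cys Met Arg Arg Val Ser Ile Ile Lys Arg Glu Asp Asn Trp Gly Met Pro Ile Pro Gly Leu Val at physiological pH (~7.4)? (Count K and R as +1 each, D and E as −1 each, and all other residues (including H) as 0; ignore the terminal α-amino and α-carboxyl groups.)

Positive (K, R): Lys1, Lys2, Arg5, Arg6, Lys11, Arg12 → +6.
Negative (D, E): Glu13, Asp14 → −2.
Net charge = (+6) + (−2) = +4.

+4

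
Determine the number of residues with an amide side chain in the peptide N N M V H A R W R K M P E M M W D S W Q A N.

4

Asparagine (N) and glutamine (Q) have uncharged amide side chains.
Matching residues: N1, N2, Q20, N22.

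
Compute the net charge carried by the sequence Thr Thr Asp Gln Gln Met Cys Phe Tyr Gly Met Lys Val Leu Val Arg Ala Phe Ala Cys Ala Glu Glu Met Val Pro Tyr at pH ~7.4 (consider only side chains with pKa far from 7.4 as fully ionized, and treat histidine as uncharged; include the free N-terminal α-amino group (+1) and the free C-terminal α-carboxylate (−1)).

-1

At pH ~7.4 the Lys and Arg side chains are protonated (+1), the Asp and Glu side chains are deprotonated (−1), and with His taken as neutral all other side chains carry no charge.
Positive (K, R): Lys12, Arg16 → +2.
Negative (D, E): Asp3, Glu22, Glu23 → −3.
The N-terminus (+1) and C-terminus (−1) cancel.
Net charge = (+2) + (−3) = −1.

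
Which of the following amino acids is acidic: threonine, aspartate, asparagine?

aspartate

Only D (aspartate) and E (glutamate) carry a side-chain carboxylic acid.
Of the listed options, only aspartate belongs to this group.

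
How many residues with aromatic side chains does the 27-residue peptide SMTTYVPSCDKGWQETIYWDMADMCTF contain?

5

The aromatic amino acids are Phe (F, benzyl), Trp (W, indole), and Tyr (Y, phenol).
Matching residues: Y5, W13, Y18, W19, F27.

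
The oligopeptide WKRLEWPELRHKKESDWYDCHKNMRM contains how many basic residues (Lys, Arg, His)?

9

Matching residues: K2, R3, R10, H11, K12, K13, H21, K22, R25.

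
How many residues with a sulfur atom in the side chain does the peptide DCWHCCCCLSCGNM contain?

7

The sulfur-bearing residues are cysteine (–SH) and methionine (–S–CH₃).
Matching residues: C2, C5, C6, C7, C8, C11, M14.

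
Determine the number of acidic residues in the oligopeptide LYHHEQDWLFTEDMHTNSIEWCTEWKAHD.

7

Aspartate (D) and glutamate (E) have carboxylic-acid side chains and are the acidic amino acids.
Matching residues: E5, D7, E12, D13, E20, E24, D29.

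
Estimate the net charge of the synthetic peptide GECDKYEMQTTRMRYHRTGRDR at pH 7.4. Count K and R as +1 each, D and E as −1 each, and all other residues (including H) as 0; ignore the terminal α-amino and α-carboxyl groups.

Positive (K, R): K5, R12, R14, R17, R20, R22 → +6.
Negative (D, E): E2, D4, E7, D21 → −4.
Net charge = (+6) + (−4) = +2.

+2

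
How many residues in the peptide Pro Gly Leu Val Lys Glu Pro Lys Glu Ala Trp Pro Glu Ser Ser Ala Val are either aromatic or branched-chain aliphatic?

4

Aromatic: F, W, Y. Branched-chain aliphatic: I, L, V.
Aromatic residues here: Trp11 (1).
Branched-chain aliphatic residues here: Leu3, Val4, Val17 (3).
The two groups share no amino acid, so total = 1 + 3 = 4.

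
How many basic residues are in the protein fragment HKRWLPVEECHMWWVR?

K, R, and H are the three residues with basic side chains (ε-amine, guanidinium, and imidazole respectively).
Matching residues: H1, K2, R3, H11, R16.

5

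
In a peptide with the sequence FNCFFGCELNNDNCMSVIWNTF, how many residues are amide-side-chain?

5

Only N (asparagine) and Q (glutamine) carry a side-chain carboxamide.
Matching residues: N2, N10, N11, N13, N20.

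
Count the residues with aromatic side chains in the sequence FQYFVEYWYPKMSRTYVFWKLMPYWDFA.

The aromatic amino acids are Phe (F, benzyl), Trp (W, indole), and Tyr (Y, phenol).
Matching residues: F1, Y3, F4, Y7, W8, Y9, Y16, F18, W19, Y24, W25, F27.

12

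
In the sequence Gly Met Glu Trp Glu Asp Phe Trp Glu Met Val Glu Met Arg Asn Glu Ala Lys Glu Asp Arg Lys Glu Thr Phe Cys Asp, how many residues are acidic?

10

Aspartate (D) and glutamate (E) have carboxylic-acid side chains and are the acidic amino acids.
Matching residues: Glu3, Glu5, Asp6, Glu9, Glu12, Glu16, Glu19, Asp20, Glu23, Asp27.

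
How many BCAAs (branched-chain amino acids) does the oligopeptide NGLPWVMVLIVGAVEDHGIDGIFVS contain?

Valine (V), leucine (L), and isoleucine (I) are the branched-chain amino acids.
Matching residues: L3, V6, V8, L9, I10, V11, V14, I19, I22, V24.

10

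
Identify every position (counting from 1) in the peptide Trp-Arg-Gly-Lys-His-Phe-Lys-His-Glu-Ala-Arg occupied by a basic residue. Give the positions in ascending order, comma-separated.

2, 4, 5, 7, 8, 11

K, R, and H are the three residues with basic side chains (ε-amine, guanidinium, and imidazole respectively).
Matching residues: Arg2, Lys4, His5, Lys7, His8, Arg11.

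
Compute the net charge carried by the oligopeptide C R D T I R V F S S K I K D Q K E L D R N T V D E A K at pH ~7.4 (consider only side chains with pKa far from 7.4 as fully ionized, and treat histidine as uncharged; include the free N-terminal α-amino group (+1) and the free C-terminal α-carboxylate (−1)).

+1

The side chains ionized at physiological pH are Lys/Arg (+1) and Asp/Glu (−1); with His treated as neutral, nothing else contributes.
Positive (K, R): R2, R6, K11, K13, K16, R20, K27 → +7.
Negative (D, E): D3, D14, E17, D19, D24, E25 → −6.
The N-terminus (+1) and C-terminus (−1) cancel.
Net charge = (+7) + (−6) = +1.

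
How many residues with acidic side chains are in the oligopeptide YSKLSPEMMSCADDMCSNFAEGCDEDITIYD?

8

Only D (aspartate) and E (glutamate) carry a side-chain carboxylic acid.
Matching residues: E7, D13, D14, E21, D24, E25, D26, D31.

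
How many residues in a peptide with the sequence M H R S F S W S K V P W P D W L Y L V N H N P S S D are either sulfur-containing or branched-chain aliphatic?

Sulfur-containing: C, M. Branched-chain aliphatic: I, L, V.
Sulfur-containing residues here: M1 (1).
Branched-chain aliphatic residues here: V10, L16, L18, V19 (4).
The two groups share no amino acid, so total = 1 + 4 = 5.

5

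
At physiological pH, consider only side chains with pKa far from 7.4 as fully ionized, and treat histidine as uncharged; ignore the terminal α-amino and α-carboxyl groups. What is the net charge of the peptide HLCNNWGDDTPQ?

-2

The side chains ionized at physiological pH are Lys/Arg (+1) and Asp/Glu (−1); with His treated as neutral, nothing else contributes.
Positive (K, R): none → +0.
Negative (D, E): D8, D9 → −2.
Net charge = (+0) + (−2) = −2.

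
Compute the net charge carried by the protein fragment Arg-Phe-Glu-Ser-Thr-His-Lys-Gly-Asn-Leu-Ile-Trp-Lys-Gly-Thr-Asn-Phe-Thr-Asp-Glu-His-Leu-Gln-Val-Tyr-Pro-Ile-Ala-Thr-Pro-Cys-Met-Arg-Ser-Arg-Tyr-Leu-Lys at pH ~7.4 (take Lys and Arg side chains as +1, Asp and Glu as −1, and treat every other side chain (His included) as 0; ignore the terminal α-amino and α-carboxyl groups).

Positive (K, R): Arg1, Lys7, Lys13, Arg33, Arg35, Lys38 → +6.
Negative (D, E): Glu3, Asp19, Glu20 → −3.
Net charge = (+6) + (−3) = +3.

+3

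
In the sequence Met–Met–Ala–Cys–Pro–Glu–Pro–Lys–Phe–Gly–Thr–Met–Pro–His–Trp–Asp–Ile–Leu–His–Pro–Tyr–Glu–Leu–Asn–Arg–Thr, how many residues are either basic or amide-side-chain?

5

Basic: H, K, R. Amide-side-chain: N, Q.
Basic residues here: Lys8, His14, His19, Arg25 (4).
Amide-side-chain residues here: Asn24 (1).
The two groups share no amino acid, so total = 4 + 1 = 5.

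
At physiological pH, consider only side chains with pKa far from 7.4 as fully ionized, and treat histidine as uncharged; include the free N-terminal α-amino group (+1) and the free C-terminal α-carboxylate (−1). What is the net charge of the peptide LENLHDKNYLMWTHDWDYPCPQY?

The side chains ionized at physiological pH are Lys/Arg (+1) and Asp/Glu (−1); with His treated as neutral, nothing else contributes.
Positive (K, R): K7 → +1.
Negative (D, E): E2, D6, D15, D17 → −4.
The N-terminus (+1) and C-terminus (−1) cancel.
Net charge = (+1) + (−4) = −3.

-3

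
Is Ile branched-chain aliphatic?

The BCAAs are Val, Leu, and Ile — aliphatic side chains with a branch point.
Isoleucine is in this group.

Yes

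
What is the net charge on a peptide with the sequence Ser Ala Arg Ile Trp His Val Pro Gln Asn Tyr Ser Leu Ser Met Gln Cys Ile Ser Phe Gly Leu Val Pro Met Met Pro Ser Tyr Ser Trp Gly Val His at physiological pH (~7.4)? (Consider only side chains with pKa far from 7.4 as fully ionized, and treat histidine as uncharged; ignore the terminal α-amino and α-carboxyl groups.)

At pH ~7.4 the Lys and Arg side chains are protonated (+1), the Asp and Glu side chains are deprotonated (−1), and with His taken as neutral all other side chains carry no charge.
Positive (K, R): Arg3 → +1.
Negative (D, E): none → −0.
Net charge = (+1) + (−0) = +1.

+1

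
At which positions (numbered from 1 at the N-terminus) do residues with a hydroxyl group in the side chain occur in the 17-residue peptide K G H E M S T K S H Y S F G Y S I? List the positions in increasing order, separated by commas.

6, 7, 9, 11, 12, 15, 16

S, T, and Y are the three residues with a side-chain hydroxyl.
Matching residues: S6, T7, S9, Y11, S12, Y15, S16.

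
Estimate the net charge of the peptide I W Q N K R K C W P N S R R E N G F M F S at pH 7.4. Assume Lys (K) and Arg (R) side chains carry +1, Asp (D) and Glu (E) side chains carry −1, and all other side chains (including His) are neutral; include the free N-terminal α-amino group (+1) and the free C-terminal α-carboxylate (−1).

+4

Positive (K, R): K5, R6, K7, R13, R14 → +5.
Negative (D, E): E15 → −1.
The N-terminus (+1) and C-terminus (−1) cancel.
Net charge = (+5) + (−1) = +4.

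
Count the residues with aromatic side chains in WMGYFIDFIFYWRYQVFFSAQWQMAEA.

11

Phenylalanine (F), tryptophan (W), and tyrosine (Y) have aromatic ring side chains.
Matching residues: W1, Y4, F5, F8, F10, Y11, W12, Y14, F17, F18, W22.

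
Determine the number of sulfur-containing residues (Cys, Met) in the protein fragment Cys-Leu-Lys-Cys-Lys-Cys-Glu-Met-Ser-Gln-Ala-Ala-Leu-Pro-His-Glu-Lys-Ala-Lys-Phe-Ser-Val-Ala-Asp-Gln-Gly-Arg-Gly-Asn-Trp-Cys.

Matching residues: Cys1, Cys4, Cys6, Met8, Cys31.

5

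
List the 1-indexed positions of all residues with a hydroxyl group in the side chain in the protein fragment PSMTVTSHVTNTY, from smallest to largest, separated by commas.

2, 4, 6, 7, 10, 12, 13

S, T, and Y are the three residues with a side-chain hydroxyl.
Matching residues: S2, T4, T6, S7, T10, T12, Y13.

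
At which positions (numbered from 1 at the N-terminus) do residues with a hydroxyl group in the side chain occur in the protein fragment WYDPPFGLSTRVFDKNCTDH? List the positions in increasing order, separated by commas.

S, T, and Y are the three residues with a side-chain hydroxyl.
Matching residues: Y2, S9, T10, T18.

2, 9, 10, 18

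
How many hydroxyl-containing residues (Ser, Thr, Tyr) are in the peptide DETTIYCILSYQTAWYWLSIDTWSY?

Matching residues: T3, T4, Y6, S10, Y11, T13, Y16, S19, T22, S24, Y25.

11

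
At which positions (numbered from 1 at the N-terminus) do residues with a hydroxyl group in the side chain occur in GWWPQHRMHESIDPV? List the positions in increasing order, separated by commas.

11

S, T, and Y are the three residues with a side-chain hydroxyl.
Matching residues: S11.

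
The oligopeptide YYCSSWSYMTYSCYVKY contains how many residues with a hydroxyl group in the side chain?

Serine (S), threonine (T), and tyrosine (Y) each carry a hydroxyl group on the side chain.
Matching residues: Y1, Y2, S4, S5, S7, Y8, T10, Y11, S12, Y14, Y17.

11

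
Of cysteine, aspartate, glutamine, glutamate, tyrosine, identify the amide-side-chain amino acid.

Only N (asparagine) and Q (glutamine) carry a side-chain carboxamide.
Of the listed options, only glutamine belongs to this group.

glutamine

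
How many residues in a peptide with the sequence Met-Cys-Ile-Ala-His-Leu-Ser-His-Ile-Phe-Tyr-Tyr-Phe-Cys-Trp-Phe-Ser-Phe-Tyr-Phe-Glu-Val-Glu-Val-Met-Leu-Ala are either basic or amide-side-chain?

2

Basic: H, K, R. Amide-side-chain: N, Q.
Basic residues here: His5, His8 (2).
Amide-side-chain residues here: none (0).
The two groups share no amino acid, so total = 2 + 0 = 2.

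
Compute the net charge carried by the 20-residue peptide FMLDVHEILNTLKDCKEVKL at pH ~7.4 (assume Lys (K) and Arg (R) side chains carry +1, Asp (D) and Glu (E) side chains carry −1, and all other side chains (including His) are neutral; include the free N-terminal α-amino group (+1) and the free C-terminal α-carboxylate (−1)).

Positive (K, R): K13, K16, K19 → +3.
Negative (D, E): D4, E7, D14, E17 → −4.
The N-terminus (+1) and C-terminus (−1) cancel.
Net charge = (+3) + (−4) = −1.

-1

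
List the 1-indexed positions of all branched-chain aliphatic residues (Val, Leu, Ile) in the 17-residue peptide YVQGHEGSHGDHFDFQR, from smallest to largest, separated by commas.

2

Matching residues: V2.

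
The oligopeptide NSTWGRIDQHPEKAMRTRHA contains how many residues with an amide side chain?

2

The amide-side-chain residues are Asn (N) and Gln (Q).
Matching residues: N1, Q9.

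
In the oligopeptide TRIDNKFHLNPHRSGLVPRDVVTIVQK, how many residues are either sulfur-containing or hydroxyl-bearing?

3

Sulfur-containing: C, M. Hydroxyl-bearing: S, T, Y.
Sulfur-containing residues here: none (0).
Hydroxyl-bearing residues here: T1, S14, T23 (3).
The two groups share no amino acid, so total = 0 + 3 = 3.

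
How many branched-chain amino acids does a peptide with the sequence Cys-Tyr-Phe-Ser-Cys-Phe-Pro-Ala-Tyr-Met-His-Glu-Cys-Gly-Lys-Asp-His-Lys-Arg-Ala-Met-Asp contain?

0

Valine (V), leucine (L), and isoleucine (I) are the branched-chain amino acids.
None of the 22 residues belong to this group.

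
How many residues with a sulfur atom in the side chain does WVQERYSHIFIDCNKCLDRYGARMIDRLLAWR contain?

Cysteine (C, thiol) and methionine (M, thioether) are the two sulfur-containing amino acids.
Matching residues: C13, C16, M24.

3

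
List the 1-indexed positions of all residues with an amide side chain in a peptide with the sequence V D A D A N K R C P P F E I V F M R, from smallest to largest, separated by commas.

6

Asparagine (N) and glutamine (Q) have uncharged amide side chains.
Matching residues: N6.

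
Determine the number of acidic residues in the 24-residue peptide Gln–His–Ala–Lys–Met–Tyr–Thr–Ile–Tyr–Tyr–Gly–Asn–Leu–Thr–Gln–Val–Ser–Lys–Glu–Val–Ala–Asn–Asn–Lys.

1

The acidic residues are Asp (D) and Glu (E), whose side chains end in a carboxylate group.
Matching residues: Glu19.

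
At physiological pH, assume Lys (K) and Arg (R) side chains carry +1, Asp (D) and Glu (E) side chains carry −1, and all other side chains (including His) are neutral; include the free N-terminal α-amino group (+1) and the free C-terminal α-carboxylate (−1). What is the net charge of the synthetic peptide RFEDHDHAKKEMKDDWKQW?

-1

Positive (K, R): R1, K9, K10, K13, K17 → +5.
Negative (D, E): E3, D4, D6, E11, D14, D15 → −6.
The N-terminus (+1) and C-terminus (−1) cancel.
Net charge = (+5) + (−6) = −1.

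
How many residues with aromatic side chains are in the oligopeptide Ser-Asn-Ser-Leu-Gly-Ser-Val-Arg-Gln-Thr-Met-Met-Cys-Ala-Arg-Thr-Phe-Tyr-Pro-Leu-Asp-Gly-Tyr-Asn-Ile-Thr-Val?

3

F, W, and Y each carry an aromatic ring on the side chain.
Matching residues: Phe17, Tyr18, Tyr23.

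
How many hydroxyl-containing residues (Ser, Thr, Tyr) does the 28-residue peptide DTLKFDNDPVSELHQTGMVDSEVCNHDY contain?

5

Matching residues: T2, S11, T16, S21, Y28.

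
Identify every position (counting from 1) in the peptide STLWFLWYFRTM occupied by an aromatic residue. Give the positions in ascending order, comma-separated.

Phenylalanine (F), tryptophan (W), and tyrosine (Y) have aromatic ring side chains.
Matching residues: W4, F5, W7, Y8, F9.

4, 5, 7, 8, 9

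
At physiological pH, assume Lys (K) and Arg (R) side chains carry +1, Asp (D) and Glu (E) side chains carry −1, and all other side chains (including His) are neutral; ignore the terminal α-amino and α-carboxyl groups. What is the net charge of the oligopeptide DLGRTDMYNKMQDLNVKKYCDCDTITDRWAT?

Positive (K, R): R4, K10, K17, K18, R28 → +5.
Negative (D, E): D1, D6, D13, D21, D23, D27 → −6.
Net charge = (+5) + (−6) = −1.

-1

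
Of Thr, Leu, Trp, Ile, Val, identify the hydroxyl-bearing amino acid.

Thr

Serine (S), threonine (T), and tyrosine (Y) each carry a hydroxyl group on the side chain.
Of the listed options, only Thr belongs to this group.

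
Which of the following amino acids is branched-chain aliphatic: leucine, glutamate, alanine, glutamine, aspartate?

Valine (V), leucine (L), and isoleucine (I) are the branched-chain amino acids.
Of the listed options, only leucine belongs to this group.

leucine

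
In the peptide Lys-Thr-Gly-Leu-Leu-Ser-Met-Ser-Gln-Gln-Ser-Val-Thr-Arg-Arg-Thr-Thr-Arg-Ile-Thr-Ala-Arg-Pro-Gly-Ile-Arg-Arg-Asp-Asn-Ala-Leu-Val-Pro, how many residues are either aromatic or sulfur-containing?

Aromatic: F, W, Y. Sulfur-containing: C, M.
Aromatic residues here: none (0).
Sulfur-containing residues here: Met7 (1).
The two groups share no amino acid, so total = 0 + 1 = 1.

1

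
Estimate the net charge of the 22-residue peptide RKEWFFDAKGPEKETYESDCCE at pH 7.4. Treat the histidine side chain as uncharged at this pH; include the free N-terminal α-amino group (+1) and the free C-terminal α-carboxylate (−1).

At pH ~7.4 the Lys and Arg side chains are protonated (+1), the Asp and Glu side chains are deprotonated (−1), and with His taken as neutral all other side chains carry no charge.
Positive (K, R): R1, K2, K9, K13 → +4.
Negative (D, E): E3, D7, E12, E14, E17, D19, E22 → −7.
The N-terminus (+1) and C-terminus (−1) cancel.
Net charge = (+4) + (−7) = −3.

-3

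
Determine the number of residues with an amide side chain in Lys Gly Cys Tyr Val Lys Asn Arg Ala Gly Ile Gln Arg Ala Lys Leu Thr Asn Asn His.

4

The amide-side-chain residues are Asn (N) and Gln (Q).
Matching residues: Asn7, Gln12, Asn18, Asn19.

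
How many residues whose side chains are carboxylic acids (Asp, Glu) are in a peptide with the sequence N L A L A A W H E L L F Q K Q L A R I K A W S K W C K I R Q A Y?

Matching residues: E9.

1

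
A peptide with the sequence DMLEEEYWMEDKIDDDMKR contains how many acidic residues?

9

Only D (aspartate) and E (glutamate) carry a side-chain carboxylic acid.
Matching residues: D1, E4, E5, E6, E10, D11, D14, D15, D16.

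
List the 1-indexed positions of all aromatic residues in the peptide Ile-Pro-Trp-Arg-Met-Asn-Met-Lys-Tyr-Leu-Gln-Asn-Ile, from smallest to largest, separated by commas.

3, 9

The aromatic amino acids are Phe (F, benzyl), Trp (W, indole), and Tyr (Y, phenol).
Matching residues: Trp3, Tyr9.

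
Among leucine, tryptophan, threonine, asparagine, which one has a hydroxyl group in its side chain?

threonine

The –OH-bearing residues are Ser, Thr (aliphatic alcohols), and Tyr (phenol).
Of the listed options, only threonine belongs to this group.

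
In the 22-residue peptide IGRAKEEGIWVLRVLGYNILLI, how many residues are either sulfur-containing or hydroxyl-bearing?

1

Sulfur-containing: C, M. Hydroxyl-bearing: S, T, Y.
Sulfur-containing residues here: none (0).
Hydroxyl-bearing residues here: Y17 (1).
The two groups share no amino acid, so total = 0 + 1 = 1.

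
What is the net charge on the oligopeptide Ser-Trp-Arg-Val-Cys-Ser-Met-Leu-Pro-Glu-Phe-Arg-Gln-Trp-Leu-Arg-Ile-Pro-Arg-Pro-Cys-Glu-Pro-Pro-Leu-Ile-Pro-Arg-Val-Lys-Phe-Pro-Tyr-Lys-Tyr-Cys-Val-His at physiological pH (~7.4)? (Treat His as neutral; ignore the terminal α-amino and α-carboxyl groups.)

+5

At pH ~7.4 the Lys and Arg side chains are protonated (+1), the Asp and Glu side chains are deprotonated (−1), and with His taken as neutral all other side chains carry no charge.
Positive (K, R): Arg3, Arg12, Arg16, Arg19, Arg28, Lys30, Lys34 → +7.
Negative (D, E): Glu10, Glu22 → −2.
Net charge = (+7) + (−2) = +5.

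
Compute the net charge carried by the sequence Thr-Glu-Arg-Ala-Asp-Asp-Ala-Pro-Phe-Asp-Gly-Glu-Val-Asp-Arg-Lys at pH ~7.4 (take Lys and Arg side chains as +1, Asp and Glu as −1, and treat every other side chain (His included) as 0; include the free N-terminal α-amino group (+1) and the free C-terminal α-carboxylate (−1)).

-3

Positive (K, R): Arg3, Arg15, Lys16 → +3.
Negative (D, E): Glu2, Asp5, Asp6, Asp10, Glu12, Asp14 → −6.
The N-terminus (+1) and C-terminus (−1) cancel.
Net charge = (+3) + (−6) = −3.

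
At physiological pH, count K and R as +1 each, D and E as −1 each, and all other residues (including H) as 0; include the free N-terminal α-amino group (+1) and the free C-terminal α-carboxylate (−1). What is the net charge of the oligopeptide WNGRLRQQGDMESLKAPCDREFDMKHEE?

-2

Positive (K, R): R4, R6, K15, R20, K25 → +5.
Negative (D, E): D10, E12, D19, E21, D23, E27, E28 → −7.
The N-terminus (+1) and C-terminus (−1) cancel.
Net charge = (+5) + (−7) = −2.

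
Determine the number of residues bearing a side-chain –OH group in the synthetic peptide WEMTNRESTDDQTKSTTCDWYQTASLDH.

10

S, T, and Y are the three residues with a side-chain hydroxyl.
Matching residues: T4, S8, T9, T13, S15, T16, T17, Y21, T23, S25.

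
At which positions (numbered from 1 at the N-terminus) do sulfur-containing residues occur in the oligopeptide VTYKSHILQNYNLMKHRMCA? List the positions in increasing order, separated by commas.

Only Cys (C) and Met (M) have a sulfur atom in the side chain.
Matching residues: M14, M18, C19.

14, 18, 19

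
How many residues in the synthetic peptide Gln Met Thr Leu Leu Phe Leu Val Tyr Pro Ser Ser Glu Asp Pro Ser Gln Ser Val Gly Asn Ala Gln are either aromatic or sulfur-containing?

Aromatic: F, W, Y. Sulfur-containing: C, M.
Aromatic residues here: Phe6, Tyr9 (2).
Sulfur-containing residues here: Met2 (1).
The two groups share no amino acid, so total = 2 + 1 = 3.

3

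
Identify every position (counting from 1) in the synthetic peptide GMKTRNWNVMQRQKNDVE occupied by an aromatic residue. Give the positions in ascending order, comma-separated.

Phenylalanine (F), tryptophan (W), and tyrosine (Y) have aromatic ring side chains.
Matching residues: W7.

7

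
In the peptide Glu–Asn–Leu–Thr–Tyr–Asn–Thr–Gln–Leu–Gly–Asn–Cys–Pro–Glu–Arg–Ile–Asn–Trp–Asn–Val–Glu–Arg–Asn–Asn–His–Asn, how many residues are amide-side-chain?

9

The amide-side-chain residues are Asn (N) and Gln (Q).
Matching residues: Asn2, Asn6, Gln8, Asn11, Asn17, Asn19, Asn23, Asn24, Asn26.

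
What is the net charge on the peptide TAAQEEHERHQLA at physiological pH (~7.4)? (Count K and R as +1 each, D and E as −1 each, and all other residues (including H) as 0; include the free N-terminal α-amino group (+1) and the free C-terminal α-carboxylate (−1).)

-2

Positive (K, R): R9 → +1.
Negative (D, E): E5, E6, E8 → −3.
The N-terminus (+1) and C-terminus (−1) cancel.
Net charge = (+1) + (−3) = −2.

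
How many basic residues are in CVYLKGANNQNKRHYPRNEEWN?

Lysine (K), arginine (R), and histidine (H) have basic, nitrogen-containing side chains.
Matching residues: K5, K12, R13, H14, R17.

5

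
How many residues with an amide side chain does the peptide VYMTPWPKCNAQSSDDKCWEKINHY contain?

3

Only N (asparagine) and Q (glutamine) carry a side-chain carboxamide.
Matching residues: N10, Q12, N23.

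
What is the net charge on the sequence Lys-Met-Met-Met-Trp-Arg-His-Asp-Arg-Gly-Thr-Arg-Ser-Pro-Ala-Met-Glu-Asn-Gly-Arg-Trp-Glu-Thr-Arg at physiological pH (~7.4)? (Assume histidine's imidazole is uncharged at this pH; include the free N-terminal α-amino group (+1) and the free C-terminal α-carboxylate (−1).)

Near pH 7.4, K and R contribute +1 each, D and E contribute −1 each, and every other side chain (His included, as stated) is uncharged.
Positive (K, R): Lys1, Arg6, Arg9, Arg12, Arg20, Arg24 → +6.
Negative (D, E): Asp8, Glu17, Glu22 → −3.
The N-terminus (+1) and C-terminus (−1) cancel.
Net charge = (+6) + (−3) = +3.

+3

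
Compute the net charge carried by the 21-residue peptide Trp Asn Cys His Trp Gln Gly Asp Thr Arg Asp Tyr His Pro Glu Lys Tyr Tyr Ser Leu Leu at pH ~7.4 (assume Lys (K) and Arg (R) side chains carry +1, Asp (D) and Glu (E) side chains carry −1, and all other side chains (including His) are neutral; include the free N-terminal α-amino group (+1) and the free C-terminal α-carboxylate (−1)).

Positive (K, R): Arg10, Lys16 → +2.
Negative (D, E): Asp8, Asp11, Glu15 → −3.
The N-terminus (+1) and C-terminus (−1) cancel.
Net charge = (+2) + (−3) = −1.

-1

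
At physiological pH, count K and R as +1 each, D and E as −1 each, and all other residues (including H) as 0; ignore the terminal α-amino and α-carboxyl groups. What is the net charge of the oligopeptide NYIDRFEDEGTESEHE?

-6

Positive (K, R): R5 → +1.
Negative (D, E): D4, E7, D8, E9, E12, E14, E16 → −7.
Net charge = (+1) + (−7) = −6.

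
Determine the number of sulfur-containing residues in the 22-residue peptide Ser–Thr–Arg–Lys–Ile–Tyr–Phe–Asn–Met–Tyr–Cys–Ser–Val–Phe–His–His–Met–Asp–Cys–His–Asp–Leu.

Only Cys (C) and Met (M) have a sulfur atom in the side chain.
Matching residues: Met9, Cys11, Met17, Cys19.

4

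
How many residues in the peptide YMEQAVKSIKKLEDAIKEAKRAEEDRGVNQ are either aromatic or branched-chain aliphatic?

Aromatic: F, W, Y. Branched-chain aliphatic: I, L, V.
Aromatic residues here: Y1 (1).
Branched-chain aliphatic residues here: V6, I9, L12, I16, V28 (5).
The two groups share no amino acid, so total = 1 + 5 = 6.

6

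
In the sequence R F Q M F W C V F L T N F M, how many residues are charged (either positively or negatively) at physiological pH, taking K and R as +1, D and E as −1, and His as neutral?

1

Charged side chains at pH ~7.4: K, R (positive); D, E (negative).
Matching residues: R1.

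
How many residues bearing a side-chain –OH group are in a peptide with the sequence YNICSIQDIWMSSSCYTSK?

8

The –OH-bearing residues are Ser, Thr (aliphatic alcohols), and Tyr (phenol).
Matching residues: Y1, S5, S12, S13, S14, Y16, T17, S18.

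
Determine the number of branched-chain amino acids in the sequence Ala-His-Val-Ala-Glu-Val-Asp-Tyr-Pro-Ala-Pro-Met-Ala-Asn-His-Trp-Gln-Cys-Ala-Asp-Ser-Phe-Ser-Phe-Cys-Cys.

2

Valine (V), leucine (L), and isoleucine (I) are the branched-chain amino acids.
Matching residues: Val3, Val6.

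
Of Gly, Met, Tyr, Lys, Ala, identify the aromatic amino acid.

Tyr

Phenylalanine (F), tryptophan (W), and tyrosine (Y) have aromatic ring side chains.
Of the listed options, only Tyr belongs to this group.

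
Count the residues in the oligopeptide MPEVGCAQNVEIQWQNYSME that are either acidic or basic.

3

Acidic: D, E. Basic: H, K, R.
Acidic residues here: E3, E11, E20 (3).
Basic residues here: none (0).
The two groups share no amino acid, so total = 3 + 0 = 3.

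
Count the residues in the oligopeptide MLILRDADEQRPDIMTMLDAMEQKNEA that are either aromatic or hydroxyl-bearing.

Aromatic: F, W, Y. Hydroxyl-bearing: S, T, Y.
Aromatic residues here: none (0).
Hydroxyl-bearing residues here: T16 (1).
(Y belongs to both groups, but none appear in this sequence.) Total = 0 + 1 = 1.

1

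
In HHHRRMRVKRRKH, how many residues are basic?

11

The basic amino acids are Lys (K), Arg (R), and His (H).
Matching residues: H1, H2, H3, R4, R5, R7, K9, R10, R11, K12, H13.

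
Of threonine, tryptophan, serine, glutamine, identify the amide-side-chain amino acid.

glutamine

Asparagine (N) and glutamine (Q) have uncharged amide side chains.
Of the listed options, only glutamine belongs to this group.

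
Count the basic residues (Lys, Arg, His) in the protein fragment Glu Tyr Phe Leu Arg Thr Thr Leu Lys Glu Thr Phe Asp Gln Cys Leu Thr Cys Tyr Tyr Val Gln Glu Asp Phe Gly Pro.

Matching residues: Arg5, Lys9.

2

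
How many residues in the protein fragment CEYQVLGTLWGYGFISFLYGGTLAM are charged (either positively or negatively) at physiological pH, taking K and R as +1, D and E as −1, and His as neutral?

1

Charged side chains at pH ~7.4: K, R (positive); D, E (negative).
Matching residues: E2.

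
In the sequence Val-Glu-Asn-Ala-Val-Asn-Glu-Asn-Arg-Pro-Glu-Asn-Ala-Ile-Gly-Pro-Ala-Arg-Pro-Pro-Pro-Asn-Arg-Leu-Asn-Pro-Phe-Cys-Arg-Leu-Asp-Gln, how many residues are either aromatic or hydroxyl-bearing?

1

Aromatic: F, W, Y. Hydroxyl-bearing: S, T, Y.
Aromatic residues here: Phe27 (1).
Hydroxyl-bearing residues here: none (0).
(Y belongs to both groups, but none appear in this sequence.) Total = 1 + 0 = 1.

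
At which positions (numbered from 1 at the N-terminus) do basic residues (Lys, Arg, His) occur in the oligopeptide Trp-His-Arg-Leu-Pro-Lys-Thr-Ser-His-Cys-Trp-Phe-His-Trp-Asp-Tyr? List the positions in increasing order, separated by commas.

Matching residues: His2, Arg3, Lys6, His9, His13.

2, 3, 6, 9, 13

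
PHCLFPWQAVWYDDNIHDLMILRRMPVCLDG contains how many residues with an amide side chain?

2

Only N (asparagine) and Q (glutamine) carry a side-chain carboxamide.
Matching residues: Q8, N15.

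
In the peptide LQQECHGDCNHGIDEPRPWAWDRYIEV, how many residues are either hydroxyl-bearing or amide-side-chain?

Hydroxyl-bearing: S, T, Y. Amide-side-chain: N, Q.
Hydroxyl-bearing residues here: Y24 (1).
Amide-side-chain residues here: Q2, Q3, N10 (3).
The two groups share no amino acid, so total = 1 + 3 = 4.

4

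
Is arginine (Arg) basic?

The basic amino acids are Lys (K), Arg (R), and His (H).
Arginine is in this group.

Yes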